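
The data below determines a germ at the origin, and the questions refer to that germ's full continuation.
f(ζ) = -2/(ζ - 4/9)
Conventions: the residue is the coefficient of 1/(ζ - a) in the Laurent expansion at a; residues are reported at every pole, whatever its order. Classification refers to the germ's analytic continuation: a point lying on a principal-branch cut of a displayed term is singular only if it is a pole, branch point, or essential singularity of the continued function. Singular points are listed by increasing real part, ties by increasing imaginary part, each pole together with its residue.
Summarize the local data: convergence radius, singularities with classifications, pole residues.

Denominator factor (ζ - 4/9): pole of order 1 at 4/9, modulus 4/9.
The radius of convergence is the smallest modulus among the singular points: 4/9.
At the order-1 pole 4/9 set g(ζ) = (ζ - (4/9))*f(ζ) = -2.
Simple pole: residue = g(a) at a = 4/9, which is -2.

Radius of convergence at 0: 4/9.
At 4/9: a pole of order 1; residue -2.


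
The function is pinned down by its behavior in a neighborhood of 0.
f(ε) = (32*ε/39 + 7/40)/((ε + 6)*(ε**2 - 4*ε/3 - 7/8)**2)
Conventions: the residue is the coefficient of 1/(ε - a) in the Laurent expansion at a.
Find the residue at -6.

At the order-1 pole -6 set g(ε) = (ε - (-6))*f(ε) = (32*ε/39 + 7/40)/(ε**2 - 4*ε/3 - 7/8)**2.
Simple pole: residue = g(a) at a = -6, which is -6584/2578875.

The residue is -6584/2578875.


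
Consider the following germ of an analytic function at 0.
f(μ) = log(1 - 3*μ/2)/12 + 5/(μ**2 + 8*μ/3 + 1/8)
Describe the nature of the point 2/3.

The term (1/12)*log(1 - μ/(2/3)) has argument 1 - 2/3/(2/3) = 0 at 2/3: a logarithmic (infinitely-sheeted) branch point; the remaining terms are analytic or single-valued there.

The point is a logarithmic branch point.


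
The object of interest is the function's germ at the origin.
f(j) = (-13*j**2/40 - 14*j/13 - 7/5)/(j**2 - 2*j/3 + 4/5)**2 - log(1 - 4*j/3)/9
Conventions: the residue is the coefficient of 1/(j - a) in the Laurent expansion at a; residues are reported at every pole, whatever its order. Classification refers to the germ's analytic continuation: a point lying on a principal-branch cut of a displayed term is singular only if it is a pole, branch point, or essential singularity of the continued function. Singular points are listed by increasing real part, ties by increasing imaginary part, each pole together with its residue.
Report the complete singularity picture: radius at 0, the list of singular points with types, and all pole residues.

Denominator factor (j**2 - 2*j/3 + 4/5)^2: discriminant -124/45, complex-conjugate roots (1/3) + ((1/15)*sqrt(155))*i and (1/3) - ((1/15)*sqrt(155))*i; poles of order 2, moduli (2/5)*sqrt(5) and (2/5)*sqrt(5).
Branch term (-1/9)*log(1 - j/(3/4)): its argument vanishes at j = 3/4, a logarithmic branch point, modulus 3/4.
The radius of convergence is the smallest modulus among the singular points: 3/4.
The branch term is analytic at (1/3) - ((1/15)*sqrt(155))*i and contributes nothing to the residue; only the rational part matters.
The factor j**2 - 2*j/3 + 4/5 splits as (j - a)(j - a') with a = (1/3) - ((1/15)*sqrt(155))*i, a' = (1/3) + ((1/15)*sqrt(155))*i. At the order-2 pole a set g(j) = (j - a)^2*(rational part) = [-13*j**2/40 - 14*j/13 - 7/5] / (j - a')^2.
Order-2 pole: residue = g'(a); g'((1/3) - ((1/15)*sqrt(155))*i) = -((1143/16120)*sqrt(155))*i, so the residue is -((1143/16120)*sqrt(155))*i.
The branch term is analytic at (1/3) + ((1/15)*sqrt(155))*i and contributes nothing to the residue; only the rational part matters.
The factor j**2 - 2*j/3 + 4/5 splits as (j - a)(j - a') with a = (1/3) + ((1/15)*sqrt(155))*i, a' = (1/3) - ((1/15)*sqrt(155))*i. At the order-2 pole a set g(j) = (j - a)^2*(rational part) = [-13*j**2/40 - 14*j/13 - 7/5] / (j - a')^2.
Order-2 pole: residue = g'(a); g'((1/3) + ((1/15)*sqrt(155))*i) = ((1143/16120)*sqrt(155))*i, so the residue is ((1143/16120)*sqrt(155))*i.
List the singular points by increasing real part (a conjugate pair: the negative imaginary part first).

Radius of convergence at 0: 3/4.
At (1/3) - ((1/15)*sqrt(155))*i: a pole of order 2; residue -((1143/16120)*sqrt(155))*i.
At (1/3) + ((1/15)*sqrt(155))*i: a pole of order 2; residue ((1143/16120)*sqrt(155))*i.
At 3/4: a logarithmic branch point.


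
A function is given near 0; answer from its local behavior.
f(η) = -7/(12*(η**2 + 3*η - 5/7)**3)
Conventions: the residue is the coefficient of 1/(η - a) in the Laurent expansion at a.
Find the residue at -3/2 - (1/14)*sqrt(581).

The residue is (343/1143574)*sqrt(581).

The factor η**2 + 3*η - 5/7 splits as (η - a)(η - a') with a = -3/2 - (1/14)*sqrt(581), a' = -3/2 + (1/14)*sqrt(581). At the order-3 pole a set g(η) = (η - a)^3*f(η) = [-7/12] / (η - a')^3.
Order-3 pole: residue = g''(a)/2; g''(-3/2 - (1/14)*sqrt(581)) = (343/571787)*sqrt(581), so the residue is (343/1143574)*sqrt(581).


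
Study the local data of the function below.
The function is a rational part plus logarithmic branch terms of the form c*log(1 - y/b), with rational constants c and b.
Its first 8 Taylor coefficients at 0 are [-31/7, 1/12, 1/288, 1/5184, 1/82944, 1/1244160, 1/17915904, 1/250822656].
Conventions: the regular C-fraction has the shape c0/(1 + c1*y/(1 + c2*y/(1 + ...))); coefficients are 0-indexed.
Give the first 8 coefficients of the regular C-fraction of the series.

The regular C-fraction coefficients are [-31/7, 7/372, -15/248, -31/3240, -13/405, -3/208, -17/624, -39/2380].

Taylor coefficients (read off): a_0 = -31/7, a_1 = 1/12, a_2 = 1/288, a_3 = 1/5184, a_4 = 1/82944, a_5 = 1/1244160, a_6 = 1/17915904, a_7 = 1/250822656.
c0 = a_0 = -31/7. Peel one level at a time: if S = 1 + c*y/S' with S'(0) = 1, then c is the y-coefficient of S and S' = c*y/(S - 1).
S_1 = c0/f = 1 + (7/372)*y + (35/30752)*y^2 + ...; c1 = 7/372.
S_2 = c1*y/(S_1 - 1) = 1 + (-15/248)*y + (-1/1728)*y^2 + ...; c2 = -15/248.
S_3 = c2*y/(S_2 - 1) = 1 + (-31/3240)*y + (-403/1312200)*y^2 + ...; c3 = -31/3240.
S_4 = c3*y/(S_3 - 1) = 1 + (-13/405)*y + (-1/2160)*y^2 + ...; c4 = -13/405.
S_5 = c4*y/(S_4 - 1) = 1 + (-3/208)*y + (-17/43264)*y^2 + ...; c5 = -3/208.
S_6 = c5*y/(S_5 - 1) = 1 + (-17/624)*y + (-1/2240)*y^2 + ...; c6 = -17/624.
S_7 = c6*y/(S_6 - 1) = 1 + (-39/2380)*y + ...; c7 = -39/2380.


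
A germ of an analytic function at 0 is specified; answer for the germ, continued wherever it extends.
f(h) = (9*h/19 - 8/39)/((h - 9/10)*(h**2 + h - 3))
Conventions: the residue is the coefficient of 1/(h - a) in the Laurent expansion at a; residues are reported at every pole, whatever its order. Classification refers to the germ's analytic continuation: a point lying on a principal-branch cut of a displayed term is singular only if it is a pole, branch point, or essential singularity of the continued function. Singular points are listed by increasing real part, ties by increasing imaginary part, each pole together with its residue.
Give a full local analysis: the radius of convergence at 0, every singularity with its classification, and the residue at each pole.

Denominator factor (h - 9/10): pole of order 1 at 9/10, modulus 9/10.
Denominator factor (h**2 + h - 3): discriminant 13, real irrational roots -1/2 + (1/2)*sqrt(13) and -1/2 - (1/2)*sqrt(13); poles of order 1, moduli -1/2 + (1/2)*sqrt(13) and 1/2 + (1/2)*sqrt(13).
The radius of convergence is the smallest modulus among the singular points: 9/10.
The factor h**2 + h - 3 splits as (h - a)(h - a') with a = -1/2 - (1/2)*sqrt(13), a' = -1/2 + (1/2)*sqrt(13). At the order-1 pole a set g(h) = (h - a)*f(h) = [(9*h/19 - 8/39)/(h - 9/10)] / (h - a').
Simple pole: residue = g(a) at a = -1/2 - (1/2)*sqrt(13), which is 8195/95589 - (68225/1242657)*sqrt(13).
At the order-1 pole 9/10 set g(h) = (h - (9/10))*f(h) = (9*h/19 - 8/39)/(h**2 + h - 3).
Simple pole: residue = g(a) at a = 9/10, which is -16390/95589.
The factor h**2 + h - 3 splits as (h - a)(h - a') with a = -1/2 + (1/2)*sqrt(13), a' = -1/2 - (1/2)*sqrt(13). At the order-1 pole a set g(h) = (h - a)*f(h) = [(9*h/19 - 8/39)/(h - 9/10)] / (h - a').
Simple pole: residue = g(a) at a = -1/2 + (1/2)*sqrt(13), which is 8195/95589 + (68225/1242657)*sqrt(13).
List the singular points by increasing real part (a conjugate pair: the negative imaginary part first).

Radius of convergence at 0: 9/10.
At -1/2 - (1/2)*sqrt(13): a pole of order 1; residue 8195/95589 - (68225/1242657)*sqrt(13).
At 9/10: a pole of order 1; residue -16390/95589.
At -1/2 + (1/2)*sqrt(13): a pole of order 1; residue 8195/95589 + (68225/1242657)*sqrt(13).


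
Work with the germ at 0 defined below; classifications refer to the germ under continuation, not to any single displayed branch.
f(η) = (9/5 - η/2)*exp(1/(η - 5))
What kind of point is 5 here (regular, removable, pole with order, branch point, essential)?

The exponent 1/(η - (5)) has a pole at 5, so exp(1/(η - (5))) takes every nonzero value near it: an essential singularity (not a pole of any order).

The point is an essential singularity.


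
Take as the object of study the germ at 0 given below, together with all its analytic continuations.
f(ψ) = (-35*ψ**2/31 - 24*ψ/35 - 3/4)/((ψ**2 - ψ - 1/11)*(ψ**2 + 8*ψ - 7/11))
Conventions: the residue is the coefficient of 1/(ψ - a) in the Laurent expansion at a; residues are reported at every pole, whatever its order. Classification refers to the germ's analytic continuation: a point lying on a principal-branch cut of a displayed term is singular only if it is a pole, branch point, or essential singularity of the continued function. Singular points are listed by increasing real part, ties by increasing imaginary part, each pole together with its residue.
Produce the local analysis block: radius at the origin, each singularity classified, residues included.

Denominator factor (ψ**2 - ψ - 1/11): discriminant 15/11, real irrational roots 1/2 + (1/22)*sqrt(165) and 1/2 - (1/22)*sqrt(165); poles of order 1, moduli 1/2 + (1/22)*sqrt(165) and -1/2 + (1/22)*sqrt(165).
Denominator factor (ψ**2 + 8*ψ - 7/11): discriminant 732/11, real irrational roots -4 + (1/11)*sqrt(2013) and -4 - (1/11)*sqrt(2013); poles of order 1, moduli -4 + (1/11)*sqrt(2013) and 4 + (1/11)*sqrt(2013).
The radius of convergence is the smallest modulus among the singular points: -4 + (1/11)*sqrt(2013).
The factor ψ**2 + 8*ψ - 7/11 splits as (ψ - a)(ψ - a') with a = -4 - (1/11)*sqrt(2013), a' = -4 + (1/11)*sqrt(2013). At the order-1 pole a set g(ψ) = (ψ - a)*f(ψ) = [(-35*ψ**2/31 - 24*ψ/35 - 3/4)/(ψ**2 - ψ - 1/11)] / (ψ - a').
Simple pole: residue = g(a) at a = -4 - (1/11)*sqrt(2013), which is 1516537/4192440 - (2107019/383608260)*sqrt(2013).
The factor ψ**2 - ψ - 1/11 splits as (ψ - a)(ψ - a') with a = 1/2 - (1/22)*sqrt(165), a' = 1/2 + (1/22)*sqrt(165). At the order-1 pole a set g(ψ) = (ψ - a)*f(ψ) = [(-35*ψ**2/31 - 24*ψ/35 - 3/4)/(ψ**2 + 8*ψ - 7/11)] / (ψ - a').
Simple pole: residue = g(a) at a = 1/2 - (1/22)*sqrt(165), which is -1516537/4192440 - (487357/62886600)*sqrt(165).
The factor ψ**2 + 8*ψ - 7/11 splits as (ψ - a)(ψ - a') with a = -4 + (1/11)*sqrt(2013), a' = -4 - (1/11)*sqrt(2013). At the order-1 pole a set g(ψ) = (ψ - a)*f(ψ) = [(-35*ψ**2/31 - 24*ψ/35 - 3/4)/(ψ**2 - ψ - 1/11)] / (ψ - a').
Simple pole: residue = g(a) at a = -4 + (1/11)*sqrt(2013), which is 1516537/4192440 + (2107019/383608260)*sqrt(2013).
The factor ψ**2 - ψ - 1/11 splits as (ψ - a)(ψ - a') with a = 1/2 + (1/22)*sqrt(165), a' = 1/2 - (1/22)*sqrt(165). At the order-1 pole a set g(ψ) = (ψ - a)*f(ψ) = [(-35*ψ**2/31 - 24*ψ/35 - 3/4)/(ψ**2 + 8*ψ - 7/11)] / (ψ - a').
Simple pole: residue = g(a) at a = 1/2 + (1/22)*sqrt(165), which is -1516537/4192440 + (487357/62886600)*sqrt(165).
List the singular points by increasing real part (a conjugate pair: the negative imaginary part first).

Radius of convergence at 0: -4 + (1/11)*sqrt(2013).
At -4 - (1/11)*sqrt(2013): a pole of order 1; residue 1516537/4192440 - (2107019/383608260)*sqrt(2013).
At 1/2 - (1/22)*sqrt(165): a pole of order 1; residue -1516537/4192440 - (487357/62886600)*sqrt(165).
At -4 + (1/11)*sqrt(2013): a pole of order 1; residue 1516537/4192440 + (2107019/383608260)*sqrt(2013).
At 1/2 + (1/22)*sqrt(165): a pole of order 1; residue -1516537/4192440 + (487357/62886600)*sqrt(165).


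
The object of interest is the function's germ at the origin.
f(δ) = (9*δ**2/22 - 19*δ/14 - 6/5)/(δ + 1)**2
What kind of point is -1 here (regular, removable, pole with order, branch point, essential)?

The point is a pole of order 2.

The denominator factor δ + 1 vanishes at -1 and appears to the power 2; the numerator there equals 218/385, nonzero, and no other factor vanishes.
Hence a pole whose order is the multiplicity, 2.


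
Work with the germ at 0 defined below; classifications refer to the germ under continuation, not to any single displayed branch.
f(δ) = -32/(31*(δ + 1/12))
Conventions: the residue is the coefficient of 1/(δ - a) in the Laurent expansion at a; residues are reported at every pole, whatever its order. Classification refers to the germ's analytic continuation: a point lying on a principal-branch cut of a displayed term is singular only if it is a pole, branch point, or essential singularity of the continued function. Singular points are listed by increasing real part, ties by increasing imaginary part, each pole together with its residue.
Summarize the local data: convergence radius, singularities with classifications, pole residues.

Denominator factor (δ + 1/12): pole of order 1 at -1/12, modulus 1/12.
The radius of convergence is the smallest modulus among the singular points: 1/12.
At the order-1 pole -1/12 set g(δ) = (δ - (-1/12))*f(δ) = -32/31.
Simple pole: residue = g(a) at a = -1/12, which is -32/31.

Radius of convergence at 0: 1/12.
At -1/12: a pole of order 1; residue -32/31.


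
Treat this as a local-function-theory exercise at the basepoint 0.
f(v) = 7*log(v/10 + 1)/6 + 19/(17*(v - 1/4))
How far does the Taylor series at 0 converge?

Denominator factor (v - 1/4): pole of order 1 at 1/4, modulus 1/4.
Branch term (7/6)*log(1 - v/(-10)): its argument vanishes at v = -10, a logarithmic branch point, modulus 10.
The radius of convergence is the smallest modulus among the singular points: 1/4.

The radius of convergence is 1/4.


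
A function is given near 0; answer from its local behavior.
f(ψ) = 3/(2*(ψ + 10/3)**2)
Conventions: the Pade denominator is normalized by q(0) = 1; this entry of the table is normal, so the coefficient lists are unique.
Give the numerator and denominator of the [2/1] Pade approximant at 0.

The Pade approximant has numerator coefficients [27/200, -27/1000, 81/20000]; denominator coefficients [1, 2/5].

Taylor coefficients needed (expand at 0): a_0 = 27/200, a_1 = -81/1000, a_2 = 729/20000, a_3 = -729/50000.
Write the denominator as Q(ψ) = 1 + q1*ψ. Requiring Q*f - P = O(ψ^4) with deg P <= 2 kills the coefficients of ψ^3..ψ^3 in Q*f:
  ψ^3: a_3 + q1*a_2 = 0, i.e. -729/50000 + (729/20000)*q1 = 0.
Solving this linear system: q1 = 2/5.
The numerator is Q*f truncated at degree 2: P0 = a_0 = 27/200; P1 = a_1 + q1*a_0 = -27/1000; P2 = a_2 + q1*a_1 = 81/20000.


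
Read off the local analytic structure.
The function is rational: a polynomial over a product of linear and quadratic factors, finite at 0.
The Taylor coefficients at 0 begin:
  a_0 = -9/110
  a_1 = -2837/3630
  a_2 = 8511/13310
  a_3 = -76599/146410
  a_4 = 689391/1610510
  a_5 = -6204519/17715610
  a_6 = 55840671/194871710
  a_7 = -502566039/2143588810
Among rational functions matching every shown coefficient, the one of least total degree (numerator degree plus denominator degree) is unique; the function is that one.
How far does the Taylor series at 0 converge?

The radius of convergence is 11/9.

No rational of total degree below 2 reproduces all 8 coefficients; solving the [1/1] Pade equations on them gives f(ν) = (-28*ν/27 - 1/10)/(ν + 11/9), whose expansion matches every shown term.
Denominator factor (ν + 11/9): pole of order 1 at -11/9, modulus 11/9.
The radius of convergence is the smallest modulus among the singular points: 11/9.


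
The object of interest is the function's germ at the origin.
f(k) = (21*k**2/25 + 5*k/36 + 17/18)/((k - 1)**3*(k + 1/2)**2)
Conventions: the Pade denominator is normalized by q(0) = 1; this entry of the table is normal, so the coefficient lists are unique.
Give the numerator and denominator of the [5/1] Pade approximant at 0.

Taylor coefficients needed (expand at 0): a_0 = -34/9, a_1 = 29/9, a_2 = -5731/225, a_3 = 8506/225, a_4 = -29636/225, a_5 = 11447/45, a_6 = -49387/75.
Write the denominator as Q(k) = 1 + q1*k. Requiring Q*f - P = O(k^7) with deg P <= 5 kills the coefficients of k^6..k^6 in Q*f:
  k^6: a_6 + q1*a_5 = 0, i.e. -49387/75 + (11447/45)*q1 = 0.
Solving this linear system: q1 = 148161/57235.
The numerator is Q*f truncated at degree 5: P0 = a_0 = -34/9; P1 = a_1 + q1*a_0 = -3377659/515115; P2 = a_2 + q1*a_1 = -44119412/2575575; P3 = a_3 + q1*a_2 = -362269781/12877875; P4 = a_4 + q1*a_3 = -435958994/12877875; P5 = a_5 + q1*a_4 = -1115054171/12877875.

The Pade approximant has numerator coefficients [-34/9, -3377659/515115, -44119412/2575575, -362269781/12877875, -435958994/12877875, -1115054171/12877875]; denominator coefficients [1, 148161/57235].


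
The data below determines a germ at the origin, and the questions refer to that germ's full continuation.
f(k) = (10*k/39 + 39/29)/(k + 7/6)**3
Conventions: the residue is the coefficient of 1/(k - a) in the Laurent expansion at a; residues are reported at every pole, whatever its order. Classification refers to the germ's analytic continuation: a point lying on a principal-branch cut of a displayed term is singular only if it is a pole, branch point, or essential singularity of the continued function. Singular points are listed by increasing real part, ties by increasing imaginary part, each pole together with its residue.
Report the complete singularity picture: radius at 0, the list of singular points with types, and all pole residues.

Denominator factor (k + 7/6)^3: pole of order 3 at -7/6, modulus 7/6.
The radius of convergence is the smallest modulus among the singular points: 7/6.
At the order-3 pole -7/6 set g(k) = (k - (-7/6))^3*f(k) = 10*k/39 + 39/29.
Order-3 pole: residue = g''(a)/2; g''(-7/6) = 0, so the residue is 0.

Radius of convergence at 0: 7/6.
At -7/6: a pole of order 3; residue 0.


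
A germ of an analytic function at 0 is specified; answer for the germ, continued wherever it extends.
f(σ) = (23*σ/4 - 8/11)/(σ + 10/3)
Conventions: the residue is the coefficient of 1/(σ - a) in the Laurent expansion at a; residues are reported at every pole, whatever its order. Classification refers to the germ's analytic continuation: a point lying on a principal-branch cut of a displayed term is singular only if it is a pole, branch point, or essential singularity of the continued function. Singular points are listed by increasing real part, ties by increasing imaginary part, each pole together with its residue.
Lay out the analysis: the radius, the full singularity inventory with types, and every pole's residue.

Denominator factor (σ + 10/3): pole of order 1 at -10/3, modulus 10/3.
The radius of convergence is the smallest modulus among the singular points: 10/3.
At the order-1 pole -10/3 set g(σ) = (σ - (-10/3))*f(σ) = 23*σ/4 - 8/11.
Simple pole: residue = g(a) at a = -10/3, which is -1313/66.

Radius of convergence at 0: 10/3.
At -10/3: a pole of order 1; residue -1313/66.


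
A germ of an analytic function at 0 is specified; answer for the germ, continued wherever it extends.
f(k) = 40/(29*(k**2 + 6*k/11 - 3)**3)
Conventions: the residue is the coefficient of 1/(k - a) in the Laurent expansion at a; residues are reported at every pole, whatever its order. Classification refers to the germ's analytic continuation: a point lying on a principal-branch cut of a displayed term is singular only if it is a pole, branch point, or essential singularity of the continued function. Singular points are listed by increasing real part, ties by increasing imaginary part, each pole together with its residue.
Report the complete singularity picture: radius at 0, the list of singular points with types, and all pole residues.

Denominator factor (k**2 + 6*k/11 - 3)^3: discriminant 1488/121, real irrational roots -3/11 + (2/11)*sqrt(93) and -3/11 - (2/11)*sqrt(93); poles of order 3, moduli -3/11 + (2/11)*sqrt(93) and 3/11 + (2/11)*sqrt(93).
The radius of convergence is the smallest modulus among the singular points: -3/11 + (2/11)*sqrt(93).
The factor k**2 + 6*k/11 - 3 splits as (k - a)(k - a') with a = -3/11 - (2/11)*sqrt(93), a' = -3/11 + (2/11)*sqrt(93). At the order-3 pole a set g(k) = (k - a)^3*f(k) = [40/29] / (k - a')^3.
Order-3 pole: residue = g''(a)/2; g''(-3/11 - (2/11)*sqrt(93)) = -(805255/248814432)*sqrt(93), so the residue is -(805255/497628864)*sqrt(93).
The factor k**2 + 6*k/11 - 3 splits as (k - a)(k - a') with a = -3/11 + (2/11)*sqrt(93), a' = -3/11 - (2/11)*sqrt(93). At the order-3 pole a set g(k) = (k - a)^3*f(k) = [40/29] / (k - a')^3.
Order-3 pole: residue = g''(a)/2; g''(-3/11 + (2/11)*sqrt(93)) = (805255/248814432)*sqrt(93), so the residue is (805255/497628864)*sqrt(93).
List the singular points by increasing real part (a conjugate pair: the negative imaginary part first).

Radius of convergence at 0: -3/11 + (2/11)*sqrt(93).
At -3/11 - (2/11)*sqrt(93): a pole of order 3; residue -(805255/497628864)*sqrt(93).
At -3/11 + (2/11)*sqrt(93): a pole of order 3; residue (805255/497628864)*sqrt(93).


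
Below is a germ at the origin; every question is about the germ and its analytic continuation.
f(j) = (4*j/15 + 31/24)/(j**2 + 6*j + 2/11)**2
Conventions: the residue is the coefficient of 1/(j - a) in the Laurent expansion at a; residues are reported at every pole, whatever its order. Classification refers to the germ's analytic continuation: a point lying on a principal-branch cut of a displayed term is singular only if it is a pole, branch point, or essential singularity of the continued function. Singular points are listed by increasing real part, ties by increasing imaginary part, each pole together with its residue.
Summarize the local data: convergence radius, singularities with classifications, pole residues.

Radius of convergence at 0: 3 - (1/11)*sqrt(1067).
At -3 - (1/11)*sqrt(1067): a pole of order 2; residue (649/4516320)*sqrt(1067).
At -3 + (1/11)*sqrt(1067): a pole of order 2; residue -(649/4516320)*sqrt(1067).

Denominator factor (j**2 + 6*j + 2/11)^2: discriminant 388/11, real irrational roots -3 + (1/11)*sqrt(1067) and -3 - (1/11)*sqrt(1067); poles of order 2, moduli 3 - (1/11)*sqrt(1067) and 3 + (1/11)*sqrt(1067).
The radius of convergence is the smallest modulus among the singular points: 3 - (1/11)*sqrt(1067).
The factor j**2 + 6*j + 2/11 splits as (j - a)(j - a') with a = -3 - (1/11)*sqrt(1067), a' = -3 + (1/11)*sqrt(1067). At the order-2 pole a set g(j) = (j - a)^2*f(j) = [4*j/15 + 31/24] / (j - a')^2.
Order-2 pole: residue = g'(a); g'(-3 - (1/11)*sqrt(1067)) = (649/4516320)*sqrt(1067), so the residue is (649/4516320)*sqrt(1067).
The factor j**2 + 6*j + 2/11 splits as (j - a)(j - a') with a = -3 + (1/11)*sqrt(1067), a' = -3 - (1/11)*sqrt(1067). At the order-2 pole a set g(j) = (j - a)^2*f(j) = [4*j/15 + 31/24] / (j - a')^2.
Order-2 pole: residue = g'(a); g'(-3 + (1/11)*sqrt(1067)) = -(649/4516320)*sqrt(1067), so the residue is -(649/4516320)*sqrt(1067).
List the singular points by increasing real part (a conjugate pair: the negative imaginary part first).


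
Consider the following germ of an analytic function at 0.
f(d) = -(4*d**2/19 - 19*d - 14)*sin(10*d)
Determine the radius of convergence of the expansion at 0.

The factor -sin(10*d) is entire and contributes no finite singular point.
The polynomial part has no poles.
No finite singular points: the Taylor series at 0 converges everywhere.

The radius of convergence is infinite.


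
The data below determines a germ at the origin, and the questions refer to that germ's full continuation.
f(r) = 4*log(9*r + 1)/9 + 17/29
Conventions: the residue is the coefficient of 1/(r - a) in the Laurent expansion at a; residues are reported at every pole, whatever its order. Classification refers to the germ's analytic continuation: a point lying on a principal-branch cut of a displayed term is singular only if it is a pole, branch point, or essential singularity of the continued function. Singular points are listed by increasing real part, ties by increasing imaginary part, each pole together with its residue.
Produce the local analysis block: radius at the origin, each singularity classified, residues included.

Radius of convergence at 0: 1/9.
At -1/9: a logarithmic branch point.

Branch term (4/9)*log(1 - r/(-1/9)): its argument vanishes at r = -1/9, a logarithmic branch point, modulus 1/9.
The radius of convergence is the smallest modulus among the singular points: 1/9.


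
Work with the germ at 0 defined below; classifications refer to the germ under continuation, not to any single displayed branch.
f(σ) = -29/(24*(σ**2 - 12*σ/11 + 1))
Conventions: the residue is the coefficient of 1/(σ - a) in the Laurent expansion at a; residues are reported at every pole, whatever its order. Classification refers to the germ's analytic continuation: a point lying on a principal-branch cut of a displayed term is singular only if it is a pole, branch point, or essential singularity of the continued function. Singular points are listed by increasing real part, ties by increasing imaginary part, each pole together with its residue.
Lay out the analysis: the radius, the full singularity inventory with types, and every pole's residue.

Denominator factor (σ**2 - 12*σ/11 + 1): discriminant -340/121, complex-conjugate roots (6/11) + ((1/11)*sqrt(85))*i and (6/11) - ((1/11)*sqrt(85))*i; poles of order 1, moduli 1 and 1.
The radius of convergence is the smallest modulus among the singular points: 1.
The factor σ**2 - 12*σ/11 + 1 splits as (σ - a)(σ - a') with a = (6/11) - ((1/11)*sqrt(85))*i, a' = (6/11) + ((1/11)*sqrt(85))*i. At the order-1 pole a set g(σ) = (σ - a)*f(σ) = [-29/24] / (σ - a').
Simple pole: residue = g(a) at a = (6/11) - ((1/11)*sqrt(85))*i, which is -((319/4080)*sqrt(85))*i.
The factor σ**2 - 12*σ/11 + 1 splits as (σ - a)(σ - a') with a = (6/11) + ((1/11)*sqrt(85))*i, a' = (6/11) - ((1/11)*sqrt(85))*i. At the order-1 pole a set g(σ) = (σ - a)*f(σ) = [-29/24] / (σ - a').
Simple pole: residue = g(a) at a = (6/11) + ((1/11)*sqrt(85))*i, which is ((319/4080)*sqrt(85))*i.
List the singular points by increasing real part (a conjugate pair: the negative imaginary part first).

Radius of convergence at 0: 1.
At (6/11) - ((1/11)*sqrt(85))*i: a pole of order 1; residue -((319/4080)*sqrt(85))*i.
At (6/11) + ((1/11)*sqrt(85))*i: a pole of order 1; residue ((319/4080)*sqrt(85))*i.


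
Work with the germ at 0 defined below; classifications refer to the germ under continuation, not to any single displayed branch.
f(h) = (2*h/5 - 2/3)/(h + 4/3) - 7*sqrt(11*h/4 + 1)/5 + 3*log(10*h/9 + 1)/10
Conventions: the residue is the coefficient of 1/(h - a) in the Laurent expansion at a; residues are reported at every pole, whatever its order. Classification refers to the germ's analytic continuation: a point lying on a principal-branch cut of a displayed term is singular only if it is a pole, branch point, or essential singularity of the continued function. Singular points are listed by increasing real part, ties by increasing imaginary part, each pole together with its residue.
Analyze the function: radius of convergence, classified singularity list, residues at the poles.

Radius of convergence at 0: 4/11.
At -4/3: a pole of order 1; residue -6/5.
At -9/10: a logarithmic branch point.
At -4/11: an algebraic (square-root) branch point.

Denominator factor (h + 4/3): pole of order 1 at -4/3, modulus 4/3.
Branch term (3/10)*log(1 - h/(-9/10)): its argument vanishes at h = -9/10, a logarithmic branch point, modulus 9/10.
Branch term (-7/5)*sqrt(1 - h/(-4/11)): its argument vanishes at h = -4/11, a square-root branch point, modulus 4/11.
The radius of convergence is the smallest modulus among the singular points: 4/11.
The branch terms are analytic at -4/3 and contribute nothing to the residue; only the rational part matters.
At the order-1 pole -4/3 set g(h) = (h - (-4/3))*(rational part) = 2*h/5 - 2/3.
Simple pole: residue = g(a) at a = -4/3, which is -6/5.
List the singular points by increasing real part (a conjugate pair: the negative imaginary part first).


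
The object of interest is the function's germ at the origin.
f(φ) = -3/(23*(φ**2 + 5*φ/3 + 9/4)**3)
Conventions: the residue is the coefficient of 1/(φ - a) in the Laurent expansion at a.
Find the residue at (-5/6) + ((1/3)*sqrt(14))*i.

The residue is ((2187/1009792)*sqrt(14))*i.

The factor φ**2 + 5*φ/3 + 9/4 splits as (φ - a)(φ - a') with a = (-5/6) + ((1/3)*sqrt(14))*i, a' = (-5/6) - ((1/3)*sqrt(14))*i. At the order-3 pole a set g(φ) = (φ - a)^3*f(φ) = [-3/23] / (φ - a')^3.
Order-3 pole: residue = g''(a)/2; g''((-5/6) + ((1/3)*sqrt(14))*i) = ((2187/504896)*sqrt(14))*i, so the residue is ((2187/1009792)*sqrt(14))*i.


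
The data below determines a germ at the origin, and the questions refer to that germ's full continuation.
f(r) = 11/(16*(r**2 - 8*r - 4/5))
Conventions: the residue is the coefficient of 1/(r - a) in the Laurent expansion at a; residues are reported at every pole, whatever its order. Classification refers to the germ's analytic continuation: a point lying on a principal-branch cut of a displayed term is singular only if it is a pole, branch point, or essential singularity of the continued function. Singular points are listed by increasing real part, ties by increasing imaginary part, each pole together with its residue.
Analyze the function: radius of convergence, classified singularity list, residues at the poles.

Denominator factor (r**2 - 8*r - 4/5): discriminant 336/5, real irrational roots 4 + (2/5)*sqrt(105) and 4 - (2/5)*sqrt(105); poles of order 1, moduli 4 + (2/5)*sqrt(105) and -4 + (2/5)*sqrt(105).
The radius of convergence is the smallest modulus among the singular points: -4 + (2/5)*sqrt(105).
The factor r**2 - 8*r - 4/5 splits as (r - a)(r - a') with a = 4 - (2/5)*sqrt(105), a' = 4 + (2/5)*sqrt(105). At the order-1 pole a set g(r) = (r - a)*f(r) = [11/16] / (r - a').
Simple pole: residue = g(a) at a = 4 - (2/5)*sqrt(105), which is -(11/1344)*sqrt(105).
The factor r**2 - 8*r - 4/5 splits as (r - a)(r - a') with a = 4 + (2/5)*sqrt(105), a' = 4 - (2/5)*sqrt(105). At the order-1 pole a set g(r) = (r - a)*f(r) = [11/16] / (r - a').
Simple pole: residue = g(a) at a = 4 + (2/5)*sqrt(105), which is (11/1344)*sqrt(105).
List the singular points by increasing real part (a conjugate pair: the negative imaginary part first).

Radius of convergence at 0: -4 + (2/5)*sqrt(105).
At 4 - (2/5)*sqrt(105): a pole of order 1; residue -(11/1344)*sqrt(105).
At 4 + (2/5)*sqrt(105): a pole of order 1; residue (11/1344)*sqrt(105).


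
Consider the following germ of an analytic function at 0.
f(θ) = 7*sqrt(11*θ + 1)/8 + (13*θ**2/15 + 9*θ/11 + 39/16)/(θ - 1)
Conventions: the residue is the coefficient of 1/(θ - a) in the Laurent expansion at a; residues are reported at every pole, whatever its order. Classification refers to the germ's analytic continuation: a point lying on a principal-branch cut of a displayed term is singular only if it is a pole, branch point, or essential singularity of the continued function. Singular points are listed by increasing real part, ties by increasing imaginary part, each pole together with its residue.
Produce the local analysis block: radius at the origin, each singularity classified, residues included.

Denominator factor (θ - 1): pole of order 1 at 1, modulus 1.
Branch term (7/8)*sqrt(1 - θ/(-1/11)): its argument vanishes at θ = -1/11, a square-root branch point, modulus 1/11.
The radius of convergence is the smallest modulus among the singular points: 1/11.
The branch term is analytic at 1 and contributes nothing to the residue; only the rational part matters.
At the order-1 pole 1 set g(θ) = (θ - (1))*(rational part) = 13*θ**2/15 + 9*θ/11 + 39/16.
Simple pole: residue = g(a) at a = 1, which is 10883/2640.
List the singular points by increasing real part (a conjugate pair: the negative imaginary part first).

Radius of convergence at 0: 1/11.
At -1/11: an algebraic (square-root) branch point.
At 1: a pole of order 1; residue 10883/2640.


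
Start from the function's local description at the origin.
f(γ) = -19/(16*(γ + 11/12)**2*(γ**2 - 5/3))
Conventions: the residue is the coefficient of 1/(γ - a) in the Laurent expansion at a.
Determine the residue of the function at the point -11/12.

At the order-2 pole -11/12 set g(γ) = (γ - (-11/12))^2*f(γ) = -19/(16*(γ**2 - 5/3)).
Order-2 pole: residue = g'(a); g'(-11/12) = -45144/14161, so the residue is -45144/14161.

The residue is -45144/14161.


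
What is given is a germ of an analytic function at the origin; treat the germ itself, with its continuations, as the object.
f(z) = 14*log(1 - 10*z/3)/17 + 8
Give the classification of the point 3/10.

The term (14/17)*log(1 - z/(3/10)) has argument 1 - 3/10/(3/10) = 0 at 3/10: a logarithmic (infinitely-sheeted) branch point; the remaining terms are analytic or single-valued there.

The point is a logarithmic branch point.


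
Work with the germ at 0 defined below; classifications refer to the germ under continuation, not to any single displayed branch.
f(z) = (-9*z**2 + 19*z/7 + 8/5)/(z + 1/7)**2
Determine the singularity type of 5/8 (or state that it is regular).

The point is a regular point.

Denominator factors: z + 1/7 = 43/56 at z = 5/8 — none vanishes.
So the germ continues analytically to 5/8.


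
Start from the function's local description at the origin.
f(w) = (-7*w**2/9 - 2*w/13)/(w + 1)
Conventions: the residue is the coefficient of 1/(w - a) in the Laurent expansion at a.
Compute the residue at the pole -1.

The residue is -73/117.

At the order-1 pole -1 set g(w) = (w - (-1))*f(w) = -7*w**2/9 - 2*w/13.
Simple pole: residue = g(a) at a = -1, which is -73/117.


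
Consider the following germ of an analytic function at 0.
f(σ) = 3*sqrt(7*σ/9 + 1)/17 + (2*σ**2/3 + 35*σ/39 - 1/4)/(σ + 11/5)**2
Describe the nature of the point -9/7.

The term (3/17)*sqrt(1 - σ/(-9/7)) has argument 1 - -9/7/(-9/7) = 0 at -9/7: a square-root (algebraic, two-sheeted) branch point; the remaining terms are analytic or single-valued there.

The point is an algebraic (square-root) branch point.


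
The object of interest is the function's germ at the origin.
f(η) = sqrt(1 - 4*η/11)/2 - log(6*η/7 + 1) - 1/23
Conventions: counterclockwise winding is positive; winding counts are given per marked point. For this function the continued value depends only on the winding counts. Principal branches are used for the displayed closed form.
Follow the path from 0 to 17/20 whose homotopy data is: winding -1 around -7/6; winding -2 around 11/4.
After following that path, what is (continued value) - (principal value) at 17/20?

The rational part is single-valued and drops out of the difference; each branch term changes only by its own monodromy.
(-1)*log(1 - η/(-7/6)): each positive loop around -7/6 adds 2*pi*i to the log, so winding -1 contributes (-1)*(-1)*2*pi*i = (2)*pi*i.
(1/2)*sqrt(1 - η/(11/4)): winding -2 is even, the square root returns to the same sheet, contribution 0.
Summing the contributions at η = 17/20 gives (2)*pi*i.

Continued minus principal equals (2)*pi*i.


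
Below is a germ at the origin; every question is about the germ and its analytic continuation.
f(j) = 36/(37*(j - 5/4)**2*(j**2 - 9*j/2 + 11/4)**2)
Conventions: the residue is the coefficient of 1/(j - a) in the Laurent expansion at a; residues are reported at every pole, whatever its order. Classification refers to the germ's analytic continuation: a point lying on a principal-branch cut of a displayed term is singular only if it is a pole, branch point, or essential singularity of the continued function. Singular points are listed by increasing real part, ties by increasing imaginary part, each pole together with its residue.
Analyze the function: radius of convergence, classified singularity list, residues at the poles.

Denominator factor (j - 5/4)^2: pole of order 2 at 5/4, modulus 5/4.
Denominator factor (j**2 - 9*j/2 + 11/4)^2: discriminant 37/4, real irrational roots 9/4 + (1/4)*sqrt(37) and 9/4 - (1/4)*sqrt(37); poles of order 2, moduli 9/4 + (1/4)*sqrt(37) and 9/4 - (1/4)*sqrt(37).
The radius of convergence is the smallest modulus among the singular points: 9/4 - (1/4)*sqrt(37).
The factor j**2 - 9*j/2 + 11/4 splits as (j - a)(j - a') with a = 9/4 - (1/4)*sqrt(37), a' = 9/4 + (1/4)*sqrt(37). At the order-2 pole a set g(j) = (j - a)^2*f(j) = [36/(37*(j - 5/4)**2)] / (j - a')^2.
Order-2 pole: residue = g'(a); g'(9/4 - (1/4)*sqrt(37)) = 32768/38073 + (7580672/52121937)*sqrt(37), so the residue is 32768/38073 + (7580672/52121937)*sqrt(37).
At the order-2 pole 5/4 set g(j) = (j - (5/4))^2*f(j) = 36/(37*(j**2 - 9*j/2 + 11/4)**2).
Order-2 pole: residue = g'(a); g'(5/4) = -65536/38073, so the residue is -65536/38073.
The factor j**2 - 9*j/2 + 11/4 splits as (j - a)(j - a') with a = 9/4 + (1/4)*sqrt(37), a' = 9/4 - (1/4)*sqrt(37). At the order-2 pole a set g(j) = (j - a)^2*f(j) = [36/(37*(j - 5/4)**2)] / (j - a')^2.
Order-2 pole: residue = g'(a); g'(9/4 + (1/4)*sqrt(37)) = 32768/38073 - (7580672/52121937)*sqrt(37), so the residue is 32768/38073 - (7580672/52121937)*sqrt(37).
List the singular points by increasing real part (a conjugate pair: the negative imaginary part first).

Radius of convergence at 0: 9/4 - (1/4)*sqrt(37).
At 9/4 - (1/4)*sqrt(37): a pole of order 2; residue 32768/38073 + (7580672/52121937)*sqrt(37).
At 5/4: a pole of order 2; residue -65536/38073.
At 9/4 + (1/4)*sqrt(37): a pole of order 2; residue 32768/38073 - (7580672/52121937)*sqrt(37).


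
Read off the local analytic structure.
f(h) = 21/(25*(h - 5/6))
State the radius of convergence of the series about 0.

Denominator factor (h - 5/6): pole of order 1 at 5/6, modulus 5/6.
The radius of convergence is the smallest modulus among the singular points: 5/6.

The radius of convergence is 5/6.


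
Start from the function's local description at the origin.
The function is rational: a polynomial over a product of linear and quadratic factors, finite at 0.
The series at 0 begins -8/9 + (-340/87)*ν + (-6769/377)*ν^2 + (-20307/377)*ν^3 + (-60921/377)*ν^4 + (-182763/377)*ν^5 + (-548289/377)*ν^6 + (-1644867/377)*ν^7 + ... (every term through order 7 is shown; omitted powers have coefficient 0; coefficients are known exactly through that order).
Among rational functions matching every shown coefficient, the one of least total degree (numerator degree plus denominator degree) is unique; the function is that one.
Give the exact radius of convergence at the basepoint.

The radius of convergence is 1/3.

No rational of total degree below 3 reproduces all 8 coefficients; solving the [2/1] Pade equations on them gives f(ν) = (27*ν**2/13 + 12*ν/29 + 8/27)/(ν - 1/3), whose expansion matches every shown term.
Denominator factor (ν - 1/3): pole of order 1 at 1/3, modulus 1/3.
The radius of convergence is the smallest modulus among the singular points: 1/3.


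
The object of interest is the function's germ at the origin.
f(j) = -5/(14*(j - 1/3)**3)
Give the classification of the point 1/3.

The denominator factor j - 1/3 vanishes at 1/3 and appears to the power 3; the numerator there equals -5/14, nonzero, and no other factor vanishes.
Hence a pole whose order is the multiplicity, 3.

The point is a pole of order 3.


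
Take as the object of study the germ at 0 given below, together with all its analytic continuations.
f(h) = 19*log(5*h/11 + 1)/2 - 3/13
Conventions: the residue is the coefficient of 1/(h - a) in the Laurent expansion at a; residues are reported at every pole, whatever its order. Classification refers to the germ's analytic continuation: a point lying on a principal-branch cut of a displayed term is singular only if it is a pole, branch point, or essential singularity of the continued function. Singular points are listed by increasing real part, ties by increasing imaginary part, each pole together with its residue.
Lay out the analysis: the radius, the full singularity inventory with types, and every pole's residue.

Radius of convergence at 0: 11/5.
At -11/5: a logarithmic branch point.

Branch term (19/2)*log(1 - h/(-11/5)): its argument vanishes at h = -11/5, a logarithmic branch point, modulus 11/5.
The radius of convergence is the smallest modulus among the singular points: 11/5.
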